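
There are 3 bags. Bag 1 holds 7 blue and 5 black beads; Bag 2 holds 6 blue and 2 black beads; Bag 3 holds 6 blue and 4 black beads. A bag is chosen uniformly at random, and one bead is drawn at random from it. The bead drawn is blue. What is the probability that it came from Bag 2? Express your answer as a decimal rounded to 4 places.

P(blue|Bag 1) = 0.5833; P(blue|Bag 2) = 0.75; P(blue|Bag 3) = 0.6.
Prior × likelihood for each source: 0.333333·0.5833=0.1944, 0.333333·0.75=0.2500, 0.333333·0.6=0.2000. Summing gives P(blue) = 0.64444.
P(Bag 2 | blue) = 0.2500 / 0.64444 = 0.3879.

Posterior probability ≈ 0.3879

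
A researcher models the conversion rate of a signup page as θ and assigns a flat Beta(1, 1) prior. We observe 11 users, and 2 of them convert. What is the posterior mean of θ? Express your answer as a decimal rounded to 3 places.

Posterior mean ≈ 0.231

Observing 2 successes and 9 failures updates Beta(1, 1) by adding the success and failure counts to the two shape parameters: α = 1+2 = 3, β = 1+9 = 10.
Posterior mean = α/(α+β) = 3/13 = 0.231.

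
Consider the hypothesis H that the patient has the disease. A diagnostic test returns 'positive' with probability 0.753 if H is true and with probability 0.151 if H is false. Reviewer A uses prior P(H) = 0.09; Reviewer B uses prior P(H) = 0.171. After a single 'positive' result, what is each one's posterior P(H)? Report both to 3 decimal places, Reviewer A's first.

P('+'|H) = 0.753, P('+'|¬H) = 0.151.
Reviewer A: numerator 0.753·0.09 = 0.067770; evidence = 0.067770+0.151·0.91 = 0.20518; posterior = 0.330.
Reviewer B: numerator 0.753·0.171 = 0.12876; evidence = 0.12876+0.151·0.829 = 0.25394; posterior = 0.507.

Reviewer A: 0.330; Reviewer B: 0.507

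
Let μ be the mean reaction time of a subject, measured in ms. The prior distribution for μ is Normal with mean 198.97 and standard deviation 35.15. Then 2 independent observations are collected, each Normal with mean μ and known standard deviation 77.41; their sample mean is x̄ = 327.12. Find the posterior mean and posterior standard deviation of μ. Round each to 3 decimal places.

Posterior mean ≈ 236.386; posterior SD ≈ 29.577

With known σ, the Normal prior is conjugate. Weight on the data is w = (n/σ²)/(n/σ² + 1/τ₀²) = 0.00033376/(0.00033376+0.00080937) = 0.29197.
Posterior mean = w·x̄ + (1−w)·μ₀ = 0.29197·327.12 + 0.70803·198.97 = 236.386. Posterior variance = 1/(0.00033376+0.00080937) = 874.787, so SD = 29.577.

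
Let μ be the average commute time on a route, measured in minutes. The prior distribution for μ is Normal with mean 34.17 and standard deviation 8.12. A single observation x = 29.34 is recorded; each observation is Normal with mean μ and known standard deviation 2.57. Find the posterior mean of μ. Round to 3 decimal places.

Prior precision 1/τ₀² = 1/8.12² = 0.0151666; data precision n/σ² = 1/2.57² = 0.151403.
Posterior precision = 0.0151666 + 0.151403 = 0.166569.
Posterior mean = (0.0151666·34.17 + 0.151403·29.34) / 0.166569 = 29.780.

Posterior mean ≈ 29.780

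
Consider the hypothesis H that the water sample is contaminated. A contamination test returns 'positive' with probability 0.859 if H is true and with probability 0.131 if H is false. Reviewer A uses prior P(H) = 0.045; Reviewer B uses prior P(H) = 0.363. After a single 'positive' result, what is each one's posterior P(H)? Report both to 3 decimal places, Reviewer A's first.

Reviewer A: 0.236; Reviewer B: 0.789

The likelihood ratio for a 'positive' result is 0.859/0.131 = 6.5573.
Reviewer A: prior odds 0.045/0.955 = 0.047120; posterior odds 0.30898; posterior probability 0.236.
Reviewer B: prior odds 0.363/0.637 = 0.56986; posterior odds 3.7367; posterior probability 0.789.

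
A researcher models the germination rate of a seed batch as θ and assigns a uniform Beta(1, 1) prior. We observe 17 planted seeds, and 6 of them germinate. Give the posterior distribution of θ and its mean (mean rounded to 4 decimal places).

Posterior: Beta(7, 12); mean ≈ 0.3684

Observing 6 successes and 11 failures updates Beta(1, 1) by adding the success and failure counts to the two shape parameters: α = 1+6 = 7, β = 1+11 = 12.
E[θ | data] = 7/(7+12) = 0.3684.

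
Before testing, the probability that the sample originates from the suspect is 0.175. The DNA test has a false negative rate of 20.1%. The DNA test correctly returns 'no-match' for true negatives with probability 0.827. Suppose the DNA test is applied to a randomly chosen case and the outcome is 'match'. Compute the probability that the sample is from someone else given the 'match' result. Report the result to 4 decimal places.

P(¬H | E) ≈ 0.5051

Write H for 'the sample originates from the suspect'. Prior odds H:¬H = 0.175/0.825 = 0.21212. For the 'match' outcome, the likelihood ratio is 0.799/0.173 = 4.6185.
Posterior odds = 0.21212 × 4.6185 = 0.97968, so P(H|E) = 0.97968/(1+0.97968) = 0.4949. Then P(¬H|E) = 1 − 0.4949 = 0.5051.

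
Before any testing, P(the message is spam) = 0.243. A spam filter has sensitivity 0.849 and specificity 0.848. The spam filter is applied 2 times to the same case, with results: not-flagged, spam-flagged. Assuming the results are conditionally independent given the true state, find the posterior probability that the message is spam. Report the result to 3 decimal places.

Let H be the event that the message is spam; start with P(H) = 0.243. P('spam-flagged'|H) = 0.849, P('spam-flagged'|¬H) = 0.152.
Update on result 1 ('not-flagged'): P(H) ← 0.151·0.2430 / (0.151·0.2430 + 0.848·0.7570) = 0.036693/0.67863 = 0.0541.
Update on result 2 ('spam-flagged'): P(H) ← 0.849·0.0541 / (0.849·0.0541 + 0.152·0.9459) = 0.045905/0.18969 = 0.2420.

Posterior P(H) ≈ 0.242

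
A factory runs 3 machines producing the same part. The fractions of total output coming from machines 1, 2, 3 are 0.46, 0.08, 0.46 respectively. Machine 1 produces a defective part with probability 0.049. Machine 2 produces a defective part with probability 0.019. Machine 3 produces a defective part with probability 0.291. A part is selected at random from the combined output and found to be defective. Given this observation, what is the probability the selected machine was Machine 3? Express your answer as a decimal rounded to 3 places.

P(defective|M1) = 0.049; P(defective|M2) = 0.019; P(defective|M3) = 0.291.
Prior × likelihood for each source: 0.46·0.049=0.02254, 0.08·0.019=0.001520, 0.46·0.291=0.1339. Summing gives P(defective) = 0.15792.
P(Machine 3 | defective) = 0.1339 / 0.15792 = 0.848.

Posterior probability ≈ 0.848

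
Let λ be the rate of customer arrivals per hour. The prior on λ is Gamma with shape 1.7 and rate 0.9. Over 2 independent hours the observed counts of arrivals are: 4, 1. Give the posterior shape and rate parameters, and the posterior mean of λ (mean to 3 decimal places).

Posterior: Gamma(shape=6.7, rate=2.9); mean ≈ 2.310

Total count ∑xᵢ = 5 over n = 2 hours.
Gamma is conjugate to the Poisson likelihood: posterior is Gamma(shape = 1.7+5 = 6.7, rate = 0.9+2 = 2.9).
Posterior mean = shape/rate = 6.7/2.9 = 2.310.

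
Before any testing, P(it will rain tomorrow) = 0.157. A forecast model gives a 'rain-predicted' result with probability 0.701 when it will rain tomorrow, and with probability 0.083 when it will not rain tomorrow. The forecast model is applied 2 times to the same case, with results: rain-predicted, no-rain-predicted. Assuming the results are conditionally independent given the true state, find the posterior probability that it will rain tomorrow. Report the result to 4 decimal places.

Let H be the event that it will rain tomorrow; start with P(H) = 0.157. P('rain-predicted'|H) = 0.701, P('rain-predicted'|¬H) = 0.083.
Update on result 1 ('rain-predicted'): P(H) ← 0.701·0.1570 / (0.701·0.1570 + 0.083·0.8430) = 0.11006/0.18003 = 0.6113.
Update on result 2 ('no-rain-predicted'): P(H) ← 0.299·0.6113 / (0.299·0.6113 + 0.917·0.3887) = 0.18279/0.53919 = 0.3390.

Posterior P(H) ≈ 0.3390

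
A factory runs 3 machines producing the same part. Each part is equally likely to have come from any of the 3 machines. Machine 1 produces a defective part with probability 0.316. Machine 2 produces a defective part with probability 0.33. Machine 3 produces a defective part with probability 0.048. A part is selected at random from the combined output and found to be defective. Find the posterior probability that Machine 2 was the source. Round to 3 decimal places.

Posterior probability ≈ 0.476

P(defective|M1) = 0.316; P(defective|M2) = 0.33; P(defective|M3) = 0.048.
Prior × likelihood for each source: 0.333333·0.316=0.1053, 0.333333·0.33=0.1100, 0.333333·0.048=0.01600. Summing gives P(defective) = 0.23133.
P(Machine 2 | defective) = 0.1100 / 0.23133 = 0.476.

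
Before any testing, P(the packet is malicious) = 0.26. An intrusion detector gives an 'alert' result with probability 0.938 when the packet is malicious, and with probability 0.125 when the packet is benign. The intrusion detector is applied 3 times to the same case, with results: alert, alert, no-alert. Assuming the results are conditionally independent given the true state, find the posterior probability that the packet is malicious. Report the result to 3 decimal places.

With H the event that the packet is malicious, the joint likelihood of the observed sequence is P(data|H) = 0.938·0.938·0.062 = 0.054550 and P(data|¬H) = 0.125·0.125·0.875 = 0.013672.
Bayes: P(H|data) = 0.26·0.054550 / (0.26·0.054550 + 0.74·0.013672) = 0.014183/0.024300 = 0.5837.

Posterior P(H) ≈ 0.584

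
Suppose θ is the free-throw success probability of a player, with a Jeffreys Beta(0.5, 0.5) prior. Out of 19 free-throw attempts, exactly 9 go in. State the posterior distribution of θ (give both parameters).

The binomial likelihood is conjugate to the Beta prior: with 9 successes and 10 failures, the posterior is Beta(0.5+9, 0.5+10) = Beta(9.5, 10.5).

Posterior: Beta(9.5, 10.5)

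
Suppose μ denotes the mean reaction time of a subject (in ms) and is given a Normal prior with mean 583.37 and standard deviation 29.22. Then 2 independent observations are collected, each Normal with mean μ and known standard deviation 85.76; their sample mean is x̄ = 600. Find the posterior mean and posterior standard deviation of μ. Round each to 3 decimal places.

Posterior mean ≈ 586.504; posterior SD ≈ 26.323

Prior precision 1/τ₀² = 1/29.22² = 0.00117122; data precision n/σ² = 2/85.76² = 0.00027193.
Posterior precision = 0.00117122 + 0.00027193 = 0.00144316, giving posterior SD = 1/√0.00144316 = 26.323.
Posterior mean = (0.00117122·583.37 + 0.00027193·600) / 0.00144316 = 586.504.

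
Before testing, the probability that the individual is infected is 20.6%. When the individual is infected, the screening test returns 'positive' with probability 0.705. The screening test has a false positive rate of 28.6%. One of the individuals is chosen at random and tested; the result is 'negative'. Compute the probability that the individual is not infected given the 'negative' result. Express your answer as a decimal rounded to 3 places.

P(¬H | E) ≈ 0.903

Write H for 'the individual is infected'. Prior odds H:¬H = 0.206/0.794 = 0.25945. For the 'negative' outcome, the likelihood ratio is 0.295/0.714 = 0.41317.
Posterior odds = 0.25945 × 0.41317 = 0.10719, so P(H|E) = 0.10719/(1+0.10719) = 0.097. Then P(¬H|E) = 1 − 0.097 = 0.903.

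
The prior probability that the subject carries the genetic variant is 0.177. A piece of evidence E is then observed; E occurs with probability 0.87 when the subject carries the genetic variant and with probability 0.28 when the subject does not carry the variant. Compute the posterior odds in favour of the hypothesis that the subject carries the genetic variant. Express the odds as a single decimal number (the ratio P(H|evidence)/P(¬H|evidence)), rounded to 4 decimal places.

Posterior odds ≈ 0.6682

Prior odds = 0.177/(1−0.177) = 0.21507.
Likelihood ratio for E = 0.87/0.28 = 3.1071.
Posterior odds = prior odds × LR = 0.66824.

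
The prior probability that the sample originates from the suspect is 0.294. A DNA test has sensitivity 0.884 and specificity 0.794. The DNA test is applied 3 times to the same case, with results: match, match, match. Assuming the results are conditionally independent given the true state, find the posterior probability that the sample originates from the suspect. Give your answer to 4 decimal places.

With H the event that the sample originates from the suspect, the joint likelihood of the observed sequence is P(data|H) = 0.884·0.884·0.884 = 0.69081 and P(data|¬H) = 0.206·0.206·0.206 = 0.0087418.
Bayes: P(H|data) = 0.294·0.69081 / (0.294·0.69081 + 0.706·0.0087418) = 0.20310/0.20927 = 0.9705.

Posterior P(H) ≈ 0.9705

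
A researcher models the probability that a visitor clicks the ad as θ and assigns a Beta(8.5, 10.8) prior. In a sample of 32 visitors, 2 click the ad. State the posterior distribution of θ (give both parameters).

The binomial likelihood is conjugate to the Beta prior: with 2 successes and 30 failures, the posterior is Beta(8.5+2, 10.8+30) = Beta(10.5, 40.8).

Posterior: Beta(10.5, 40.8)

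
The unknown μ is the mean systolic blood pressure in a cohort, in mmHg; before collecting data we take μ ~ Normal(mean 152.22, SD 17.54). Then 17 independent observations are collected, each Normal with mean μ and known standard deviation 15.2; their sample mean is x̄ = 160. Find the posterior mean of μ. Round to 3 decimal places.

Prior precision 1/τ₀² = 1/17.54² = 0.00325043; data precision n/σ² = 17/15.2² = 0.0735803.
Posterior precision = 0.00325043 + 0.0735803 = 0.0768308.
Posterior mean = (0.00325043·152.22 + 0.0735803·160) / 0.0768308 = 159.671.

Posterior mean ≈ 159.671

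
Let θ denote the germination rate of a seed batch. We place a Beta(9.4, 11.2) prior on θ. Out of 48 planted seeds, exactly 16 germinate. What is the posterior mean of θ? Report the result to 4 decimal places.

The binomial likelihood is conjugate to the Beta prior: with 16 successes and 32 failures, the posterior is Beta(9.4+16, 11.2+32) = Beta(25.4, 43.2).
E[θ | data] = 25.4/(25.4+43.2) = 0.3703.

Posterior mean ≈ 0.3703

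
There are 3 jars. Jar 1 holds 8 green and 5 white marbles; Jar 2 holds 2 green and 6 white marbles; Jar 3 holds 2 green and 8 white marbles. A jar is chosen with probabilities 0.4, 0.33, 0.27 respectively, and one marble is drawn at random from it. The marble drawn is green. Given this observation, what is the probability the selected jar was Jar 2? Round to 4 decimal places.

Posterior probability ≈ 0.2156

P(green|Jar 1) = 0.6154; P(green|Jar 2) = 0.25; P(green|Jar 3) = 0.2.
Prior × likelihood for each source: 0.4·0.6154=0.2462, 0.33·0.25=0.08250, 0.27·0.2=0.05400. Summing gives P(green) = 0.38265.
P(Jar 2 | green) = 0.08250 / 0.38265 = 0.2156.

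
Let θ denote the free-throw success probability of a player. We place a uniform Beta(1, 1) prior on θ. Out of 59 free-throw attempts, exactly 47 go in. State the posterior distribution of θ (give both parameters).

The binomial likelihood is conjugate to the Beta prior: with 47 successes and 12 failures, the posterior is Beta(1+47, 1+12) = Beta(48, 13).

Posterior: Beta(48, 13)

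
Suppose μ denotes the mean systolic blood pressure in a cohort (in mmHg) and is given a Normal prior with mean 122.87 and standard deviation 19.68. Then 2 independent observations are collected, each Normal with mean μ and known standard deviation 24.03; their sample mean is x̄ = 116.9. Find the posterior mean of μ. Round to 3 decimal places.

With known σ, the Normal prior is conjugate. Weight on the data is w = (n/σ²)/(n/σ² + 1/τ₀²) = 0.00346356/(0.00346356+0.00258196) = 0.57291.
Posterior mean = w·x̄ + (1−w)·μ₀ = 0.57291·116.9 + 0.42709·122.87 = 119.450.

Posterior mean ≈ 119.450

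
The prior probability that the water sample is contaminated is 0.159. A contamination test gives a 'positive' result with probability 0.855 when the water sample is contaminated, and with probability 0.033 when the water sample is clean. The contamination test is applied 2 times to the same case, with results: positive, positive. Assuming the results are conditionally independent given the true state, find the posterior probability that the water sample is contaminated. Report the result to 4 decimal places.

Let H be the event that the water sample is contaminated; start with P(H) = 0.159. P('positive'|H) = 0.855, P('positive'|¬H) = 0.033.
Update on result 1 ('positive'): P(H) ← 0.855·0.1590 / (0.855·0.1590 + 0.033·0.8410) = 0.13595/0.16370 = 0.8305.
Update on result 2 ('positive'): P(H) ← 0.855·0.8305 / (0.855·0.8305 + 0.033·0.1695) = 0.71005/0.71564 = 0.9922.

Posterior P(H) ≈ 0.9922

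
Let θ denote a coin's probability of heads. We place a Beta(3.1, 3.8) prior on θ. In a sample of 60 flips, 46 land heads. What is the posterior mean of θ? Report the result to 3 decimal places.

The binomial likelihood is conjugate to the Beta prior: with 46 successes and 14 failures, the posterior is Beta(3.1+46, 3.8+14) = Beta(49.1, 17.8).
Posterior mean = α/(α+β) = 49.1/66.9 = 0.734.

Posterior mean ≈ 0.734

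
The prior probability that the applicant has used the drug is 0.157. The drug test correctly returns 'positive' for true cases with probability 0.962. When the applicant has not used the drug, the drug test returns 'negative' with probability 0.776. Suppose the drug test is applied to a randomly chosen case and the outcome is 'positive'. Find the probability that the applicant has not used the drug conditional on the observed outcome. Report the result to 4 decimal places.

Let H be the event that the applicant has used the drug. P(H) = 0.157, so P(¬H) = 0.843. With E the 'positive' result, P(E|H) = 0.962 and P(E|¬H) = 0.224.
P(E) = 0.962·0.157 + 0.224·0.843 = 0.15103 + 0.18883 = 0.33987.
By Bayes' theorem, P(H|E) = 0.15103 / 0.33987 = 0.4444. Hence P(¬H|E) = 1 − 0.4444 = 0.5556.

P(¬H | E) ≈ 0.5556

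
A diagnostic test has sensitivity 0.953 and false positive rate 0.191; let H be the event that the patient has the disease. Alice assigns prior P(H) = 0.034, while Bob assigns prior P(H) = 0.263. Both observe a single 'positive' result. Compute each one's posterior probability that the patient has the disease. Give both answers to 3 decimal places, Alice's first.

P('+'|H) = 0.953, P('+'|¬H) = 0.191.
Alice: numerator 0.953·0.034 = 0.032402; evidence = 0.032402+0.191·0.966 = 0.21691; posterior = 0.149.
Bob: numerator 0.953·0.263 = 0.25064; evidence = 0.25064+0.191·0.737 = 0.39141; posterior = 0.640.

Alice: 0.149; Bob: 0.640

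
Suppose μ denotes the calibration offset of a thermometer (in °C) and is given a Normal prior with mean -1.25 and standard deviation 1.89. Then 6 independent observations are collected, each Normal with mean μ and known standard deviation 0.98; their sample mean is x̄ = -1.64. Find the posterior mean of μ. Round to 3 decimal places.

With known σ, the Normal prior is conjugate. Weight on the data is w = (n/σ²)/(n/σ² + 1/τ₀²) = 6.24740/(6.24740+0.279947) = 0.95711.
Posterior mean = w·x̄ + (1−w)·μ₀ = 0.95711·-1.64 + 0.042888·-1.25 = -1.623.

Posterior mean ≈ -1.623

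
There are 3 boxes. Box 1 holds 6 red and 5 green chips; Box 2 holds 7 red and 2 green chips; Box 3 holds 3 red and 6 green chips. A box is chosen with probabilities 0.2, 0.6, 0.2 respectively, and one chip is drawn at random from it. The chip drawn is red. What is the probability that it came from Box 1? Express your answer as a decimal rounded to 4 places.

Posterior probability ≈ 0.1698

P(red|Box 1) = 0.5455; P(red|Box 2) = 0.7778; P(red|Box 3) = 0.3333.
Prior × likelihood for each source: 0.2·0.5455=0.1091, 0.6·0.7778=0.4667, 0.2·0.3333=0.06667. Summing gives P(red) = 0.64242.
P(Box 1 | red) = 0.1091 / 0.64242 = 0.1698.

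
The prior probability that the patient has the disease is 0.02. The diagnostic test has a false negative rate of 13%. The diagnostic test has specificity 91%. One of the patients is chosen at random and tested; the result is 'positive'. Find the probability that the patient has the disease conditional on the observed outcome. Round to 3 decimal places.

Write H for 'the patient has the disease'. Prior odds H:¬H = 0.02/0.98 = 0.020408. For the 'positive' outcome, the likelihood ratio is 0.87/0.09 = 9.6667.
Posterior odds = 0.020408 × 9.6667 = 0.19728, so P(H|E) = 0.19728/(1+0.19728) = 0.165.

P(H | E) ≈ 0.165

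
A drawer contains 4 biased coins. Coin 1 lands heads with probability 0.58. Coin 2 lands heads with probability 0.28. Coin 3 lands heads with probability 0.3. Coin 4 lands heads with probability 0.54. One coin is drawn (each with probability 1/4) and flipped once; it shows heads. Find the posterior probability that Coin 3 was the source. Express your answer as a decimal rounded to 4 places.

Posterior probability ≈ 0.1765

P(heads|C1) = 0.58; P(heads|C2) = 0.28; P(heads|C3) = 0.3; P(heads|C4) = 0.54.
Prior × likelihood for each source: 0.25·0.58=0.1450, 0.25·0.28=0.07000, 0.25·0.3=0.07500, 0.25·0.54=0.1350. Summing gives P(heads) = 0.42500.
P(Coin 3 | heads) = 0.07500 / 0.42500 = 0.1765.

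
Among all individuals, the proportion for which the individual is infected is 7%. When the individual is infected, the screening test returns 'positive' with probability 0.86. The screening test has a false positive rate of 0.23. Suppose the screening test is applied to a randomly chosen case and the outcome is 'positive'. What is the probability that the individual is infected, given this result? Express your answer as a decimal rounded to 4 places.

P(H | E) ≈ 0.2196

Write H for 'the individual is infected'. Prior odds H:¬H = 0.07/0.93 = 0.075269. For the 'positive' outcome, the likelihood ratio is 0.86/0.23 = 3.7391.
Posterior odds = 0.075269 × 3.7391 = 0.28144, so P(H|E) = 0.28144/(1+0.28144) = 0.2196.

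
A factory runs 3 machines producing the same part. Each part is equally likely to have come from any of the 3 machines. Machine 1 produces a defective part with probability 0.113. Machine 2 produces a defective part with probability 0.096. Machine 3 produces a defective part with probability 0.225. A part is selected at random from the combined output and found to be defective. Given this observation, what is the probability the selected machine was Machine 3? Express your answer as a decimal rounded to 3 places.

Posterior probability ≈ 0.518

Tabulate prior·likelihood by source: [1] prior 0.333333, lik 0.113, product 0.03767; [2] prior 0.333333, lik 0.096, product 0.03200; [3] prior 0.333333, lik 0.225, product 0.07500.
Normalizing constant = 0.14467; the posterior for Machine 3 is its product over the sum, 0.07500/0.14467 = 0.518.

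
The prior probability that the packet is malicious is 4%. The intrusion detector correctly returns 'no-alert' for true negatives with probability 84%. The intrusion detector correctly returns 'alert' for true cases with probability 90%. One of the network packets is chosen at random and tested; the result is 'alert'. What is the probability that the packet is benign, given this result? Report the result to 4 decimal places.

P(¬H | E) ≈ 0.8101

Write H for 'the packet is malicious'. Prior odds H:¬H = 0.04/0.96 = 0.041667. For the 'alert' outcome, the likelihood ratio is 0.9/0.16 = 5.6250.
Posterior odds = 0.041667 × 5.6250 = 0.23438, so P(H|E) = 0.23438/(1+0.23438) = 0.1899. Then P(¬H|E) = 1 − 0.1899 = 0.8101.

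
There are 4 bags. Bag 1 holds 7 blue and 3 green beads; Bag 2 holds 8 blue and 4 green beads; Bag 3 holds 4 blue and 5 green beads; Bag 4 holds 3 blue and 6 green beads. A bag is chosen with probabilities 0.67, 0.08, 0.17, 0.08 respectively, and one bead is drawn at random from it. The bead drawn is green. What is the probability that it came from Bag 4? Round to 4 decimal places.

Posterior probability ≈ 0.1421

Tabulate prior·likelihood by source: [1] prior 0.67, lik 0.3, product 0.2010; [2] prior 0.08, lik 0.3333, product 0.02667; [3] prior 0.17, lik 0.5556, product 0.09444; [4] prior 0.08, lik 0.6667, product 0.05333.
Normalizing constant = 0.37544; the posterior for Bag 4 is its product over the sum, 0.05333/0.37544 = 0.1421.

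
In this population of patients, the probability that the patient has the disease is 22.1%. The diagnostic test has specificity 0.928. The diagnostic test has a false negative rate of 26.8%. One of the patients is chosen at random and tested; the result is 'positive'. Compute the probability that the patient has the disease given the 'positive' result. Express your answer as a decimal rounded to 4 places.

P(H | E) ≈ 0.7426

Let H be the event that the patient has the disease. P(H) = 0.221, so P(¬H) = 0.779. With E the 'positive' result, P(E|H) = 0.732 and P(E|¬H) = 0.072.
P(E) = 0.732·0.221 + 0.072·0.779 = 0.16177 + 0.056088 = 0.21786.
By Bayes' theorem, P(H|E) = 0.16177 / 0.21786 = 0.7426.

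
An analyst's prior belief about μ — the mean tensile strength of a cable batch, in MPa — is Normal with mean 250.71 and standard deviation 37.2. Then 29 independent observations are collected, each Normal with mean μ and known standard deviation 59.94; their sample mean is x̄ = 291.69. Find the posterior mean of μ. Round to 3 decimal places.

With known σ, the Normal prior is conjugate. Weight on the data is w = (n/σ²)/(n/σ² + 1/τ₀²) = 0.00807169/(0.00807169+0.00072263) = 0.91783.
Posterior mean = w·x̄ + (1−w)·μ₀ = 0.91783·291.69 + 0.082170·250.71 = 288.323.

Posterior mean ≈ 288.323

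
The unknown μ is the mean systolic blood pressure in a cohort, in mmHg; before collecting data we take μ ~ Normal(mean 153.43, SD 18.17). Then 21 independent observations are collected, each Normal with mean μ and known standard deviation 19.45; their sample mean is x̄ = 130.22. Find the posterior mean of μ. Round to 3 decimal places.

Prior precision 1/τ₀² = 1/18.17² = 0.00302894; data precision n/σ² = 21/19.45² = 0.0555111.
Posterior precision = 0.00302894 + 0.0555111 = 0.0585401.
Posterior mean = (0.00302894·153.43 + 0.0555111·130.22) / 0.0585401 = 131.421.

Posterior mean ≈ 131.421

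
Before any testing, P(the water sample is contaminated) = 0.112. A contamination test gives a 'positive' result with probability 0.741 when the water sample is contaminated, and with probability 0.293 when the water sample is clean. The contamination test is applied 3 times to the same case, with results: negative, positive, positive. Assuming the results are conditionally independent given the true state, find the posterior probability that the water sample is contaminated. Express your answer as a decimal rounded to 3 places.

Posterior P(H) ≈ 0.228

Let H be the event that the water sample is contaminated; start with P(H) = 0.112. P('positive'|H) = 0.741, P('positive'|¬H) = 0.293.
Update on result 1 ('negative'): P(H) ← 0.259·0.1120 / (0.259·0.1120 + 0.707·0.8880) = 0.029008/0.65682 = 0.0442.
Update on result 2 ('positive'): P(H) ← 0.741·0.0442 / (0.741·0.0442 + 0.293·0.9558) = 0.032726/0.31279 = 0.1046.
Update on result 3 ('positive'): P(H) ← 0.741·0.1046 / (0.741·0.1046 + 0.293·0.8954) = 0.077528/0.33987 = 0.2281.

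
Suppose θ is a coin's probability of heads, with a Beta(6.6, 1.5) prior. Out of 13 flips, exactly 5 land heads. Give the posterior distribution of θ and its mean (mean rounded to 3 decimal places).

The binomial likelihood is conjugate to the Beta prior: with 5 successes and 8 failures, the posterior is Beta(6.6+5, 1.5+8) = Beta(11.6, 9.5).
Posterior mean = α/(α+β) = 11.6/21.1 = 0.550.

Posterior: Beta(11.6, 9.5); mean ≈ 0.550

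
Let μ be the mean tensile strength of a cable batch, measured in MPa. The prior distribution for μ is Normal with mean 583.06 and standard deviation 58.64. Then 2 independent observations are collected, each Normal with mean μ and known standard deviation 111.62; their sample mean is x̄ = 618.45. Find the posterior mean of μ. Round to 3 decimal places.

Prior precision 1/τ₀² = 1/58.64² = 0.00029081; data precision n/σ² = 2/111.62² = 0.00016053.
Posterior precision = 0.00029081 + 0.00016053 = 0.00045134.
Posterior mean = (0.00029081·583.06 + 0.00016053·618.45) / 0.00045134 = 595.647.

Posterior mean ≈ 595.647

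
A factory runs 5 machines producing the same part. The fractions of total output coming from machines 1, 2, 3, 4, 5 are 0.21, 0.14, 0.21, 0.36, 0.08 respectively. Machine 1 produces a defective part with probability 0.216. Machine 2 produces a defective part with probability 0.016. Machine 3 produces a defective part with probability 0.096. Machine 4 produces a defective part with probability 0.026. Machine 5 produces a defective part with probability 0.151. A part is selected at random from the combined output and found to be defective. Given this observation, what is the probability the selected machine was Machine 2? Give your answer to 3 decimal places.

Posterior probability ≈ 0.025

Tabulate prior·likelihood by source: [1] prior 0.21, lik 0.216, product 0.04536; [2] prior 0.14, lik 0.016, product 0.002240; [3] prior 0.21, lik 0.096, product 0.02016; [4] prior 0.36, lik 0.026, product 0.009360; [5] prior 0.08, lik 0.151, product 0.01208.
Normalizing constant = 0.089200; the posterior for Machine 2 is its product over the sum, 0.002240/0.089200 = 0.025.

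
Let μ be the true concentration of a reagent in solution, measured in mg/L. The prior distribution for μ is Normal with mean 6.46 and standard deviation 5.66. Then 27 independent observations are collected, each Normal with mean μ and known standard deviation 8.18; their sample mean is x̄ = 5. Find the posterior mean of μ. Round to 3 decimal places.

Posterior mean ≈ 5.105

Prior precision 1/τ₀² = 1/5.66² = 0.0312153; data precision n/σ² = 27/8.18² = 0.403513.
Posterior precision = 0.0312153 + 0.403513 = 0.434728.
Posterior mean = (0.0312153·6.46 + 0.403513·5) / 0.434728 = 5.105.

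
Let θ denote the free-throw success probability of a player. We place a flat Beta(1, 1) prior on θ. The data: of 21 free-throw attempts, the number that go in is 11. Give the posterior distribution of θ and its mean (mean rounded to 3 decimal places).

Posterior: Beta(12, 11); mean ≈ 0.522

Observing 11 successes and 10 failures updates Beta(1, 1) by adding the success and failure counts to the two shape parameters: α = 1+11 = 12, β = 1+10 = 11.
E[θ | data] = 12/(12+11) = 0.522.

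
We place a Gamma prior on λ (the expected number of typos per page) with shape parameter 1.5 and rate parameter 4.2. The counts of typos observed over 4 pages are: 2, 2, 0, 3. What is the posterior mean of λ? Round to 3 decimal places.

Total count ∑xᵢ = 7 over n = 4 pages.
Gamma is conjugate to the Poisson likelihood: posterior is Gamma(shape = 1.5+7 = 8.5, rate = 4.2+4 = 8.2).
Posterior mean = shape/rate = 8.5/8.2 = 1.037.

Posterior mean ≈ 1.037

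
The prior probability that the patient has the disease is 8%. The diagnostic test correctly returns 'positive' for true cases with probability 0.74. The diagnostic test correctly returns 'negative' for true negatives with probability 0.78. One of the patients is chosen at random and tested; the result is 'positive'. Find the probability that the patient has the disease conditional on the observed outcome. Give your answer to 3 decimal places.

Write H for 'the patient has the disease'. Prior odds H:¬H = 0.08/0.92 = 0.086957. For the 'positive' outcome, the likelihood ratio is 0.74/0.22 = 3.3636.
Posterior odds = 0.086957 × 3.3636 = 0.29249, so P(H|E) = 0.29249/(1+0.29249) = 0.226.

P(H | E) ≈ 0.226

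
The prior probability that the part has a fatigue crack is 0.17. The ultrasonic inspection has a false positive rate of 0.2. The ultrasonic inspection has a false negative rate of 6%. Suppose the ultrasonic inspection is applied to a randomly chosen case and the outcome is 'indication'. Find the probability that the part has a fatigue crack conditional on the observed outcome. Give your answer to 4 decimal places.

P(H | E) ≈ 0.4905

Let H be the event that the part has a fatigue crack. P(H) = 0.17, so P(¬H) = 0.83. With E the 'indication' result, P(E|H) = 0.94 and P(E|¬H) = 0.2.
P(E) = 0.94·0.17 + 0.2·0.83 = 0.15980 + 0.16600 = 0.32580.
By Bayes' theorem, P(H|E) = 0.15980 / 0.32580 = 0.4905.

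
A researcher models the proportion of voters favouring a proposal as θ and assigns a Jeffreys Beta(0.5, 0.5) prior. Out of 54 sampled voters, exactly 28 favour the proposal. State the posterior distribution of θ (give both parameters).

Posterior: Beta(28.5, 26.5)

The binomial likelihood is conjugate to the Beta prior: with 28 successes and 26 failures, the posterior is Beta(0.5+28, 0.5+26) = Beta(28.5, 26.5).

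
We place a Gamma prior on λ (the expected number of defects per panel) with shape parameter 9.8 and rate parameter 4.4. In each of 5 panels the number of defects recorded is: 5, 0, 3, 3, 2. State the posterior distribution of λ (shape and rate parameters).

The Poisson likelihood adds the total count to the shape and the number of exposure periods to the rate. Here ∑xᵢ = 13 and n = 5, so shape 9.8→22.8 and rate 4.4→9.4.

Posterior: Gamma(shape=22.8, rate=9.4)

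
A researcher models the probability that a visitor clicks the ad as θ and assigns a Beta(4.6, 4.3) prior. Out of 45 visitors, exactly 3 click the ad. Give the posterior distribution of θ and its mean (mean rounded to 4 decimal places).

Observing 3 successes and 42 failures updates Beta(4.6, 4.3) by adding the success and failure counts to the two shape parameters: α = 4.6+3 = 7.6, β = 4.3+42 = 46.3.
E[θ | data] = 7.6/(7.6+46.3) = 0.1410.

Posterior: Beta(7.6, 46.3); mean ≈ 0.1410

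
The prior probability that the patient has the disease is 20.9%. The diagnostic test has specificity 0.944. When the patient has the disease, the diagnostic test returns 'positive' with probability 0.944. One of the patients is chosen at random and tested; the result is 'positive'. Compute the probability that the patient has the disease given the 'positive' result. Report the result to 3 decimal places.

P(H | E) ≈ 0.817

Let H be the event that the patient has the disease. P(H) = 0.209, so P(¬H) = 0.791. With E the 'positive' result, P(E|H) = 0.944 and P(E|¬H) = 0.056.
P(E) = 0.944·0.209 + 0.056·0.791 = 0.19730 + 0.044296 = 0.24159.
By Bayes' theorem, P(H|E) = 0.19730 / 0.24159 = 0.817.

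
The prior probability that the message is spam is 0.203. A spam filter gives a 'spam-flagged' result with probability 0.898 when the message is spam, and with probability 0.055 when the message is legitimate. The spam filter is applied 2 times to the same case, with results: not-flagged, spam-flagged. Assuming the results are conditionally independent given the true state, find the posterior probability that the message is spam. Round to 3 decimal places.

With H the event that the message is spam, the joint likelihood of the observed sequence is P(data|H) = 0.102·0.898 = 0.091596 and P(data|¬H) = 0.945·0.055 = 0.051975.
Bayes: P(H|data) = 0.203·0.091596 / (0.203·0.091596 + 0.797·0.051975) = 0.018594/0.060018 = 0.3098.

Posterior P(H) ≈ 0.310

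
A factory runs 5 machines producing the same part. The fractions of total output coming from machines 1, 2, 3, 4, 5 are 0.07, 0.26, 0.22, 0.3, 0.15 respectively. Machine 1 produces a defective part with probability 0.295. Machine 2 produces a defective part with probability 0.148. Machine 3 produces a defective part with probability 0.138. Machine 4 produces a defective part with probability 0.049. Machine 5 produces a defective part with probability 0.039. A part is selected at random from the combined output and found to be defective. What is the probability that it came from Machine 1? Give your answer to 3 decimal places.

Tabulate prior·likelihood by source: [1] prior 0.07, lik 0.295, product 0.02065; [2] prior 0.26, lik 0.148, product 0.03848; [3] prior 0.22, lik 0.138, product 0.03036; [4] prior 0.3, lik 0.049, product 0.01470; [5] prior 0.15, lik 0.039, product 0.005850.
Normalizing constant = 0.11004; the posterior for Machine 1 is its product over the sum, 0.02065/0.11004 = 0.188.

Posterior probability ≈ 0.188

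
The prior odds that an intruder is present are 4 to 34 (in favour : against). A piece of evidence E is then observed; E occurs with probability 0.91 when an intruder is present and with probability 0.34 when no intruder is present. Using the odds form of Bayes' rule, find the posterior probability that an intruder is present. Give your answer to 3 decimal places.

Prior odds = 4/34 = 0.11765.
Likelihood ratio for E = 0.91/0.34 = 2.6765.
Posterior odds = prior odds × LR = 0.31488.
Posterior probability = odds/(1+odds) = 0.31488/1.3149 = 0.239.

Posterior probability ≈ 0.239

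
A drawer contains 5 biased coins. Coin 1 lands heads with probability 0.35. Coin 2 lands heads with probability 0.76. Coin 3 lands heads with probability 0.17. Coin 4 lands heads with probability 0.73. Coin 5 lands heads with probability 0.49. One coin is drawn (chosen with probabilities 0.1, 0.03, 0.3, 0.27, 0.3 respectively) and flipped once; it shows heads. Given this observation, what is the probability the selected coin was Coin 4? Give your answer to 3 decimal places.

Tabulate prior·likelihood by source: [1] prior 0.1, lik 0.35, product 0.03500; [2] prior 0.03, lik 0.76, product 0.02280; [3] prior 0.3, lik 0.17, product 0.05100; [4] prior 0.27, lik 0.73, product 0.1971; [5] prior 0.3, lik 0.49, product 0.1470.
Normalizing constant = 0.45290; the posterior for Coin 4 is its product over the sum, 0.1971/0.45290 = 0.435.

Posterior probability ≈ 0.435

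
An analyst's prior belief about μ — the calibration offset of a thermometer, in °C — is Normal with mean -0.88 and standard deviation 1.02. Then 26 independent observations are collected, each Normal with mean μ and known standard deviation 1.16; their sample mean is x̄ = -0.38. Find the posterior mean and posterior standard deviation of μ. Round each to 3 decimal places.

Posterior mean ≈ -0.404; posterior SD ≈ 0.222

Prior precision 1/τ₀² = 1/1.02² = 0.961169; data precision n/σ² = 26/1.16² = 19.3222.
Posterior precision = 0.961169 + 19.3222 = 20.2834, giving posterior SD = 1/√20.2834 = 0.222.
Posterior mean = (0.961169·-0.88 + 19.3222·-0.38) / 20.2834 = -0.404.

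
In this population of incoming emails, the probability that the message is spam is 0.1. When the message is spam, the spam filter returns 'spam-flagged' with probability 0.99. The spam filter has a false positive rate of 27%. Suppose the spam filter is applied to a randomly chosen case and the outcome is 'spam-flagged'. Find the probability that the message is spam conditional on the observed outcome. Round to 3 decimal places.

Write H for 'the message is spam'. Prior odds H:¬H = 0.1/0.9 = 0.11111. For the 'spam-flagged' outcome, the likelihood ratio is 0.99/0.27 = 3.6667.
Posterior odds = 0.11111 × 3.6667 = 0.40741, so P(H|E) = 0.40741/(1+0.40741) = 0.289.

P(H | E) ≈ 0.289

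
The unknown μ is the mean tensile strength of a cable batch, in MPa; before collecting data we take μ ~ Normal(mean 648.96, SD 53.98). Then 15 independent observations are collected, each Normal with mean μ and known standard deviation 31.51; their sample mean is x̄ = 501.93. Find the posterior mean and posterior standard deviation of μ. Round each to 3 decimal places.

With known σ, the Normal prior is conjugate. Weight on the data is w = (n/σ²)/(n/σ² + 1/τ₀²) = 0.0151076/(0.0151076+0.00034319) = 0.97779.
Posterior mean = w·x̄ + (1−w)·μ₀ = 0.97779·501.93 + 0.022212·648.96 = 505.196. Posterior variance = 1/(0.0151076+0.00034319) = 64.7218, so SD = 8.045.

Posterior mean ≈ 505.196; posterior SD ≈ 8.045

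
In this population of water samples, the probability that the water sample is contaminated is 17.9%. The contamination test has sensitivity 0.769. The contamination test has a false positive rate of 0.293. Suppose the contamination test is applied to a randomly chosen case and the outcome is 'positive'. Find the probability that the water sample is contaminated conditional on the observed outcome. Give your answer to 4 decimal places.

Write H for 'the water sample is contaminated'. Prior odds H:¬H = 0.179/0.821 = 0.21803. For the 'positive' outcome, the likelihood ratio is 0.769/0.293 = 2.6246.
Posterior odds = 0.21803 × 2.6246 = 0.57223, so P(H|E) = 0.57223/(1+0.57223) = 0.3640.

P(H | E) ≈ 0.3640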